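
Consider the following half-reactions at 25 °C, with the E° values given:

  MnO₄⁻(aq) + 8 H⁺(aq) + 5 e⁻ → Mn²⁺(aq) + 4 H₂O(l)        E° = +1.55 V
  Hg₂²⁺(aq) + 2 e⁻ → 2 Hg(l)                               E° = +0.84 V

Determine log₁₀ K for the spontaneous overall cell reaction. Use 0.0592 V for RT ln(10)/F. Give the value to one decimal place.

Cathode: MnO₄⁻/Mn²⁺; anode: Hg₂²⁺/Hg. E°cell = +0.71 V, n = 10.
log K = nE°cell / 0.0592 = (10)(+0.71) / 0.0592 = 119.9.

119.9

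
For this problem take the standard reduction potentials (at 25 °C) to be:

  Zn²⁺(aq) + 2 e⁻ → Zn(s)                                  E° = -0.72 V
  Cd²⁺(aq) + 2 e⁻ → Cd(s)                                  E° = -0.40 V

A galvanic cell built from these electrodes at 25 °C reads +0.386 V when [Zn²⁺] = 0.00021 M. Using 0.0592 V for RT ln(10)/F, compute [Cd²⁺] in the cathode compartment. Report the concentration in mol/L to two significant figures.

0.036 M

Cd²⁺/Cd is the cathode, Zn²⁺/Zn the anode: E°cell = +0.32 V, n = 2.
Overall reaction: Cd²⁺(aq) + Zn(s) → Cd(s) + Zn²⁺(aq); Q = [Zn²⁺]^1/[Cd²⁺]^1.
From E = E° − (0.0592/n) log Q: log Q = (E° − E)·n/0.0592 = (+0.32 − (+0.386))·2/0.0592 = -2.2297.
So 1·log[Cd²⁺] = 1·log(0.00021) − log Q = -3.6778 − (-2.2297) = -1.4481; [Cd²⁺] = 10^(-1.4481) ≈ 0.036 M.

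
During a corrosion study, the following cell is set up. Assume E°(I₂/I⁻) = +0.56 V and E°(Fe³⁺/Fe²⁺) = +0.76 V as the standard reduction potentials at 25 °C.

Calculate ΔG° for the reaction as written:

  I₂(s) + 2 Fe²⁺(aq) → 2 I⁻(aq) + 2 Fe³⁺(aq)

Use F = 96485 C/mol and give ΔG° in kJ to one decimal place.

+38.6 kJ

As written, I₂/I⁻ is reduced (cathode) and Fe³⁺/Fe²⁺ is oxidised (anode), so E°cell = (+0.56) − (+0.76) = -0.20 V.
Balancing electrons gives n = 2.
ΔG° = −nFE° = −(2)(96485)(-0.20) = 38,594 J = +38.6 kJ.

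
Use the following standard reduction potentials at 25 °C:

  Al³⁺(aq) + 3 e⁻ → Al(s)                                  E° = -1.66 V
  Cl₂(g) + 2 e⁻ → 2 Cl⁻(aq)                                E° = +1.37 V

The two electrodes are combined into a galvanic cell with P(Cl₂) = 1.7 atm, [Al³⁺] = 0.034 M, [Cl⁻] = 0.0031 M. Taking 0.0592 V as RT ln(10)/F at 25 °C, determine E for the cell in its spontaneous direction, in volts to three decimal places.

+3.214 V

Cl₂/Cl⁻ is the cathode (higher E°), Al³⁺/Al the anode: E°cell = +1.37 − (-1.66) = +3.03 V, n = 6.
Overall: 3 Cl₂(g) + 2 Al(s) → 6 Cl⁻(aq) + 2 Al³⁺(aq)
Q = [Cl⁻]^6·[Al³⁺]^2 / (P(Cl₂)^3); log Q = -18.680.
E = E° − (0.0592/n) log Q = +3.03 − (0.0592/6)(-18.680) = +3.214 V.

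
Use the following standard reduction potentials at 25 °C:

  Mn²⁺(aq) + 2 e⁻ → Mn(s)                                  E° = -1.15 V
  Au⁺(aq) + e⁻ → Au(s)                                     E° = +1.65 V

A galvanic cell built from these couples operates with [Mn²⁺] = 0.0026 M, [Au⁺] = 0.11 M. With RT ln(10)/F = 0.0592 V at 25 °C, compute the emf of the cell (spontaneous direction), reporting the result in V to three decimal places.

Au⁺/Au is the cathode (higher E°), Mn²⁺/Mn the anode: E°cell = +1.65 − (-1.15) = +2.80 V, n = 2.
Overall: 2 Au⁺(aq) + Mn(s) → 2 Au(s) + Mn²⁺(aq)
Q = [Mn²⁺] / ([Au⁺]^2); log Q = -0.668.
E = E° − (0.0592/n) log Q = +2.80 − (0.0592/2)(-0.668) = +2.820 V.

+2.820 V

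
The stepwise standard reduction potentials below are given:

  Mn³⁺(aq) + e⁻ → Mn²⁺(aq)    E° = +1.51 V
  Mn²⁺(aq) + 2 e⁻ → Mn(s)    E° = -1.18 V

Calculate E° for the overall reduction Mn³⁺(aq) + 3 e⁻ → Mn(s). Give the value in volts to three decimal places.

-0.283 V

Adding the free-energy changes (−nFE°) of the two steps gives −n₃FE°₃ = −n₁FE°₁ − n₂FE°₂.
E°₃ = (1×+1.51 + 2×-1.18) / 3 = (-0.850) / 3 = -0.283 V.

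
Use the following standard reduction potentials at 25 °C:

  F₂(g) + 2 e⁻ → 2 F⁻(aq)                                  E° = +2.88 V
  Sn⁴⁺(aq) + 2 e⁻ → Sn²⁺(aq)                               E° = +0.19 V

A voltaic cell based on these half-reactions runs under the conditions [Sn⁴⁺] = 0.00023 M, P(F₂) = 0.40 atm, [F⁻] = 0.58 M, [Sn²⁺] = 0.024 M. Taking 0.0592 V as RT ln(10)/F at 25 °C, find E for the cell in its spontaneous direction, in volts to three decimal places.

+2.752 V

F₂/F⁻ is the cathode (higher E°), Sn⁴⁺/Sn²⁺ the anode: E°cell = +2.88 − (+0.19) = +2.69 V, n = 2.
Overall: F₂(g) + Sn²⁺(aq) → 2 F⁻(aq) + Sn⁴⁺(aq)
Q = [F⁻]^2·[Sn⁴⁺] / (P(F₂)·[Sn²⁺]); log Q = -2.094.
E = E° − (0.0592/n) log Q = +2.69 − (0.0592/2)(-2.094) = +2.752 V.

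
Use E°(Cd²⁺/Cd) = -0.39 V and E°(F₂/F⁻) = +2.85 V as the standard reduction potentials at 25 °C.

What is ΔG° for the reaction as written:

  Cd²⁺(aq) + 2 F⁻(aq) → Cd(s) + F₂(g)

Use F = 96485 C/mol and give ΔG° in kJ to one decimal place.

+625.2 kJ

As written, Cd²⁺/Cd is reduced (cathode) and F₂/F⁻ is oxidised (anode), so E°cell = (-0.39) − (+2.85) = -3.24 V.
Balancing electrons gives n = 2.
ΔG° = −nFE° = −(2)(96485)(-3.24) = 625,223 J = +625.2 kJ.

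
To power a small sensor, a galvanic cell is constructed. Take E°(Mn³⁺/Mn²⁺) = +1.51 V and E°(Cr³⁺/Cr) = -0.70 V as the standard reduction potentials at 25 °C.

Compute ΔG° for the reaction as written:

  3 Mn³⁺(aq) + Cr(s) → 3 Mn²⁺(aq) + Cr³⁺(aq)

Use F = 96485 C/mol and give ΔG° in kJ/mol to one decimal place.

-639.7 kJ/mol

As written, Mn³⁺/Mn²⁺ is reduced (cathode) and Cr³⁺/Cr is oxidised (anode), so E°cell = (+1.51) − (-0.70) = +2.21 V.
Balancing electrons gives n = 3.
ΔG° = −nFE° = −(3)(96485)(+2.21) = -639,696 J = -639.7 kJ/mol.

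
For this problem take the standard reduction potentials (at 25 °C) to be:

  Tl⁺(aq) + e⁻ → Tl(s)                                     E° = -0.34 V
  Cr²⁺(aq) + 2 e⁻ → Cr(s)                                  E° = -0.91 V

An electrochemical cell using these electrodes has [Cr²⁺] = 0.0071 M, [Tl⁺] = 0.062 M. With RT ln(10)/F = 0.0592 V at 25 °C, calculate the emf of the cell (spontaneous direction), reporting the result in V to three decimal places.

Tl⁺/Tl is the cathode (higher E°), Cr²⁺/Cr the anode: E°cell = -0.34 − (-0.91) = +0.57 V, n = 2.
Overall: 2 Tl⁺(aq) + Cr(s) → 2 Tl(s) + Cr²⁺(aq)
Q = [Cr²⁺] / ([Tl⁺]^2); log Q = 0.266.
E = E° − (0.0592/n) log Q = +0.57 − (0.0592/2)(0.266) = +0.562 V.

+0.562 V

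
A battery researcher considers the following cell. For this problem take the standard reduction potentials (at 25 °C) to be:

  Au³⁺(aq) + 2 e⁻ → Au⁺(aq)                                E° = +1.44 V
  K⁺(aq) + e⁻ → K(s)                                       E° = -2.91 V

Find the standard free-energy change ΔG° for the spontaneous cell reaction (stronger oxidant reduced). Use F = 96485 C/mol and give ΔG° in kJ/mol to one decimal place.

Au³⁺/Au⁺ (E° = +1.44 V) is the cathode; K⁺/K (E° = -2.91 V) is the anode, so E°cell = +4.35 V.
Balancing electrons gives n = 2 (lcm of 2 and 1).
ΔG° = −nFE° = −(2)(96485)(+4.35) = -839,419 J = -839.4 kJ/mol.

-839.4 kJ/mol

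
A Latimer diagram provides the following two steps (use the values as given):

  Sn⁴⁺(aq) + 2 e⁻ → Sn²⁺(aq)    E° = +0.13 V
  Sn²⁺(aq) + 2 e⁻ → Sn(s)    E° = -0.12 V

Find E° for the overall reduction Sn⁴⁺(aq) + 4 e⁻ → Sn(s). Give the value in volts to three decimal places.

+0.005 V

Adding the free-energy changes (−nFE°) of the two steps gives −n₃FE°₃ = −n₁FE°₁ − n₂FE°₂.
E°₃ = (2×+0.13 + 2×-0.12) / 4 = (+0.020) / 4 = +0.005 V.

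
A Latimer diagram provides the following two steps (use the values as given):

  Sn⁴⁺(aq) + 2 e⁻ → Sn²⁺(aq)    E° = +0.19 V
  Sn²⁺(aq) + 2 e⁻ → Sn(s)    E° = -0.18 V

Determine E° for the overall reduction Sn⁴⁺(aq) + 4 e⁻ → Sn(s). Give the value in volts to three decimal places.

Standard free energies of sequential steps add: ΔG°₃ = ΔG°₁ + ΔG°₂, so n₃E°₃ = n₁E°₁ + n₂E°₂.
E°₃ = (2×+0.19 + 2×-0.18) / 4 = (+0.020) / 4 = +0.005 V.

+0.005 V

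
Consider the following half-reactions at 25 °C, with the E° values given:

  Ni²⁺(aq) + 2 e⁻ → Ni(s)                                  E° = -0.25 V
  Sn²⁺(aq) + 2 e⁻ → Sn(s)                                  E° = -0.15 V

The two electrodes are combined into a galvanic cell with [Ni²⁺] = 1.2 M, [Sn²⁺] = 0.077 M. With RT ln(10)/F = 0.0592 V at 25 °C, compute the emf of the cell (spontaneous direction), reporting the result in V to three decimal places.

+0.065 V

Sn²⁺/Sn is the cathode (higher E°), Ni²⁺/Ni the anode: E°cell = -0.15 − (-0.25) = +0.10 V, n = 2.
Overall: Sn²⁺(aq) + Ni(s) → Sn(s) + Ni²⁺(aq)
Q = [Ni²⁺] / ([Sn²⁺]); log Q = 1.193.
E = E° − (0.0592/n) log Q = +0.10 − (0.0592/2)(1.193) = +0.065 V.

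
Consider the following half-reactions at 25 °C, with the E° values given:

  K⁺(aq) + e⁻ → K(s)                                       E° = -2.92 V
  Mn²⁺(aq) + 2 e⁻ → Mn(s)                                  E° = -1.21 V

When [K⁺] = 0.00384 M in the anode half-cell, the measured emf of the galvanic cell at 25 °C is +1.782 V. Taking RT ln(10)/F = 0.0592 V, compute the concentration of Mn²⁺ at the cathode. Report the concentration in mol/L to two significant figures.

Mn²⁺/Mn is the cathode, K⁺/K the anode: E°cell = +1.71 V, n = 2.
Overall reaction: Mn²⁺(aq) + 2 K(s) → Mn(s) + 2 K⁺(aq); Q = [K⁺]^2/[Mn²⁺]^1.
From E = E° − (0.0592/n) log Q: log Q = (E° − E)·n/0.0592 = (+1.71 − (+1.782))·2/0.0592 = -2.4324.
So 1·log[Mn²⁺] = 2·log(0.00384) − log Q = -4.8313 − (-2.4324) = -2.3989; [Mn²⁺] = 10^(-2.3989) ≈ 0.0040 M.

0.0040 M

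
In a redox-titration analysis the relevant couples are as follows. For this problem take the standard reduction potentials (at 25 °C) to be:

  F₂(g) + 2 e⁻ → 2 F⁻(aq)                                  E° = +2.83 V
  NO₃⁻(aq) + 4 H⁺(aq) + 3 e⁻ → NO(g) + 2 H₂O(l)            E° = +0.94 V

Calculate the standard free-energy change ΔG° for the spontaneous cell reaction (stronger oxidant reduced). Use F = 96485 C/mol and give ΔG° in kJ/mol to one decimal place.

F₂/F⁻ (E° = +2.83 V) is the cathode; NO₃⁻/NO (E° = +0.94 V) is the anode, so E°cell = +1.89 V.
Balancing electrons gives n = 6 (lcm of 2 and 3).
ΔG° = −nFE° = −(6)(96485)(+1.89) = -1,094,140 J = -1094.1 kJ/mol.

-1094.1 kJ/mol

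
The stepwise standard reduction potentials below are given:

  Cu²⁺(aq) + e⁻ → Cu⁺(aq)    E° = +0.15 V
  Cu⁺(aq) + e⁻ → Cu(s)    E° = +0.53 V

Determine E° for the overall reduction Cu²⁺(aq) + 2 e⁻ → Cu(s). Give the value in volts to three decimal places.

Since ΔG° = −nFE° is additive over sequential reductions, n₃E°₃ = n₁E°₁ + n₂E°₂.
E°₃ = (1×+0.15 + 1×+0.53) / 2 = (+0.680) / 2 = +0.340 V.

+0.340 V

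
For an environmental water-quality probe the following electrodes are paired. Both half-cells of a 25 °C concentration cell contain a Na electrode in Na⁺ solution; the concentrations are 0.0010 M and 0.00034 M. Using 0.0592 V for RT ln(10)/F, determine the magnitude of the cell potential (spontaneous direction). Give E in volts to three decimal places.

+0.028 V

For a concentration cell E°cell = 0. The 0.0010 M side is the cathode (reduction is favoured where [Na⁺] is higher).
With n = 1, E = −(0.0592/1) log([Na⁺]ₐₙ/[Na⁺]꜀ₐₜ) = −(0.0592/1) log(0.00034/0.001) = −(0.0592/1)(-0.469) = +0.028 V.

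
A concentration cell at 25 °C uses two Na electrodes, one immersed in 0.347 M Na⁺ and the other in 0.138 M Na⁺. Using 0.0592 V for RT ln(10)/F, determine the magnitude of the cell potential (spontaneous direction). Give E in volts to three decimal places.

+0.024 V

For a concentration cell E°cell = 0. The 0.347 M side is the cathode (reduction is favoured where [Na⁺] is higher).
With n = 1, E = −(0.0592/1) log([Na⁺]ₐₙ/[Na⁺]꜀ₐₜ) = −(0.0592/1) log(0.138/0.347) = −(0.0592/1)(-0.400) = +0.024 V.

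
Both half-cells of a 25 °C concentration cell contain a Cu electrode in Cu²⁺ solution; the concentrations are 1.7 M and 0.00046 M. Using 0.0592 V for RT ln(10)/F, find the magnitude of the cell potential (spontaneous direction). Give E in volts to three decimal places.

+0.106 V

For a concentration cell E°cell = 0. The 1.7 M side is the cathode (reduction is favoured where [Cu²⁺] is higher).
With n = 2, E = −(0.0592/2) log([Cu²⁺]ₐₙ/[Cu²⁺]꜀ₐₜ) = −(0.0592/2) log(0.00046/1.7) = −(0.0592/2)(-3.568) = +0.106 V.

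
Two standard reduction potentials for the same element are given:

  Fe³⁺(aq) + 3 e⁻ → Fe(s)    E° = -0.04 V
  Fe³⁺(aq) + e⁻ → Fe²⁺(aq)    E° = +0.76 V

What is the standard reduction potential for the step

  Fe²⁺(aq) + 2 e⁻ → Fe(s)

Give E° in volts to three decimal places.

-0.440 V

Sequential free energies add, so n₃E°₃ = n₁E°₁ + n₂E°₂.
With n₃ = 3, and the known step contributing 1×(+0.76) V, the unknown satisfies 2·E° = 3×(-0.04) − 1×(+0.76) = -0.880.
E° = -0.880 / 2 = -0.440 V.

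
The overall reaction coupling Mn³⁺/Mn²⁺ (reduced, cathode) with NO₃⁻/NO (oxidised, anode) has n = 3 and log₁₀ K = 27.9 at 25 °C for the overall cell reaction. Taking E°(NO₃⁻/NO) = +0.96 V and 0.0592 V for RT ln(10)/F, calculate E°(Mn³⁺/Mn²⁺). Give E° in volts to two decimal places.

+1.51 V

E°cell = (0.0592/n)·log K = (0.0592/3)(27.9) = +0.551 V.
Since Mn³⁺/Mn²⁺ is the cathode and NO₃⁻/NO the anode, E°cell = E°(Mn³⁺/Mn²⁺) − E°(NO₃⁻/NO).
So E°(Mn³⁺/Mn²⁺) = E°cell + E°(NO₃⁻/NO) = +0.551 + (+0.96) = +1.51 V.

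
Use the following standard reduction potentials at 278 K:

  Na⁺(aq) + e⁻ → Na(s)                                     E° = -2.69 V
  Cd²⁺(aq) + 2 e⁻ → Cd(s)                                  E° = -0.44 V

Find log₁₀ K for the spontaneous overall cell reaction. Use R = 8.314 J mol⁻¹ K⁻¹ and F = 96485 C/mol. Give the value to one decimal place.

Cathode: Cd²⁺/Cd; anode: Na⁺/Na. E°cell = (-0.44) − (-2.69) = +2.25 V, with n = 2.
ΔG° = −nFE° = −RT ln K, so ln K = nFE°/(RT) = (2)(96485)(+2.25) / ((8.314)(278)) = 187.853.
log₁₀ K = 187.853 / ln 10 = 81.6.

81.6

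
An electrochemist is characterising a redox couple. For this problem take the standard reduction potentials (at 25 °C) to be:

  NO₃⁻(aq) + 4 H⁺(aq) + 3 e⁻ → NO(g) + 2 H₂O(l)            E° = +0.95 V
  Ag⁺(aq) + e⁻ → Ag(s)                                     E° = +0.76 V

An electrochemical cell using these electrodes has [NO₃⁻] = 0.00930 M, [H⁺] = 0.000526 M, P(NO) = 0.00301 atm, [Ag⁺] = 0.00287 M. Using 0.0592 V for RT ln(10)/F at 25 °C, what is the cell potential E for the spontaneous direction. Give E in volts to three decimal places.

NO₃⁻/NO is the cathode (higher E°), Ag⁺/Ag the anode: E°cell = +0.95 − (+0.76) = +0.19 V, n = 3.
Overall: NO₃⁻(aq) + 4 H⁺(aq) + 3 Ag(s) → NO(g) + 2 H₂O(l) + 3 Ag⁺(aq)
Q = P(NO)·[Ag⁺]^3 / ([NO₃⁻]·[H⁺]^4); log Q = 5.000.
E = E° − (0.0592/n) log Q = +0.19 − (0.0592/3)(5.000) = +0.091 V.

+0.091 V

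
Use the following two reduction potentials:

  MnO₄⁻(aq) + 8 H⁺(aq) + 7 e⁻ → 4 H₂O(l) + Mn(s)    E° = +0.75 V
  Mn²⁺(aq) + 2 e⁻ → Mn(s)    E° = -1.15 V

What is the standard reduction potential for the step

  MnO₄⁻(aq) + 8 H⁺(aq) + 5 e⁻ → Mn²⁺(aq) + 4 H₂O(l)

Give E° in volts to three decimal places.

+1.510 V

Sequential free energies add, so n₃E°₃ = n₁E°₁ + n₂E°₂.
With n₃ = 7, and the known step contributing 2×(-1.15) V, the unknown satisfies 5·E° = 7×(+0.75) − 2×(-1.15) = +7.550.
E° = +7.550 / 5 = +1.510 V.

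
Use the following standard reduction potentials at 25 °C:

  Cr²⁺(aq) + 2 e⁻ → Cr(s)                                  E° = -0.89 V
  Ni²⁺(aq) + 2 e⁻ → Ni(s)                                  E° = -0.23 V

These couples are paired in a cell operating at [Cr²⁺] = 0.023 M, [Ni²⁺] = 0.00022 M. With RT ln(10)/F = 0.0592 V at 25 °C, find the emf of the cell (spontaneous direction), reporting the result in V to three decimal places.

+0.600 V

Ni²⁺/Ni is the cathode (higher E°), Cr²⁺/Cr the anode: E°cell = -0.23 − (-0.89) = +0.66 V, n = 2.
Overall: Ni²⁺(aq) + Cr(s) → Ni(s) + Cr²⁺(aq)
Q = [Cr²⁺] / ([Ni²⁺]); log Q = 2.019.
E = E° − (0.0592/n) log Q = +0.66 − (0.0592/2)(2.019) = +0.600 V.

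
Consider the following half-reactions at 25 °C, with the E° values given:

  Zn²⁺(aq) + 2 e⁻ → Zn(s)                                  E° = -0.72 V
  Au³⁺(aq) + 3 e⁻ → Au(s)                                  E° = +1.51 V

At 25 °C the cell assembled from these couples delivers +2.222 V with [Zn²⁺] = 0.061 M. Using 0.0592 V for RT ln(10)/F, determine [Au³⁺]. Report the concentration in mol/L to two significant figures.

Au³⁺/Au is the cathode, Zn²⁺/Zn the anode: E°cell = +2.23 V, n = 6.
Overall reaction: 2 Au³⁺(aq) + 3 Zn(s) → 2 Au(s) + 3 Zn²⁺(aq); Q = [Zn²⁺]^3/[Au³⁺]^2.
From E = E° − (0.0592/n) log Q: log Q = (E° − E)·n/0.0592 = (+2.23 − (+2.222))·6/0.0592 = 0.8108.
So 2·log[Au³⁺] = 3·log(0.061) − log Q = -3.6440 − (0.8108) = -4.4548; log[Au³⁺] = -4.4548 / 2 = -2.2274; [Au³⁺] = 10^(-2.2274) ≈ 0.0059 M.

0.0059 M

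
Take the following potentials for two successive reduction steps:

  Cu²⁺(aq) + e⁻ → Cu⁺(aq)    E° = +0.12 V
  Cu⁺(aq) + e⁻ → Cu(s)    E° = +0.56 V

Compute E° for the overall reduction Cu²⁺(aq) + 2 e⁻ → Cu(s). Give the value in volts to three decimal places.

Standard free energies of sequential steps add: ΔG°₃ = ΔG°₁ + ΔG°₂, so n₃E°₃ = n₁E°₁ + n₂E°₂.
E°₃ = (1×+0.12 + 1×+0.56) / 2 = (+0.680) / 2 = +0.340 V.

+0.340 V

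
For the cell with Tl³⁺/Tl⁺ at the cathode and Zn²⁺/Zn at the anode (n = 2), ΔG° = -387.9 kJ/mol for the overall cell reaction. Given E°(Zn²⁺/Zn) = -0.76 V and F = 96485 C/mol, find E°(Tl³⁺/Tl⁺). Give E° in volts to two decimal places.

E°cell = −ΔG°/(nF) = −(-387.9×10³)/((2)(96485)) = +2.010 V.
Since Tl³⁺/Tl⁺ is the cathode and Zn²⁺/Zn the anode, E°cell = E°(Tl³⁺/Tl⁺) − E°(Zn²⁺/Zn).
So E°(Tl³⁺/Tl⁺) = E°cell + E°(Zn²⁺/Zn) = +2.010 + (-0.76) = +1.25 V.

+1.25 V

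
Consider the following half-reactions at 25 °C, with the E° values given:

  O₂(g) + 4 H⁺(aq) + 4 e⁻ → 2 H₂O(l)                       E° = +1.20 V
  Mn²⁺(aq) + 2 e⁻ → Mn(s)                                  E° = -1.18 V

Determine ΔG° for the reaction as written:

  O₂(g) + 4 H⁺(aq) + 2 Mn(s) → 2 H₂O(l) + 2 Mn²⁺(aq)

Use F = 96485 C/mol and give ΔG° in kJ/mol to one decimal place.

-918.5 kJ/mol

As written, O₂/H₂O is reduced (cathode) and Mn²⁺/Mn is oxidised (anode), so E°cell = (+1.20) − (-1.18) = +2.38 V.
Balancing electrons gives n = 4.
ΔG° = −nFE° = −(4)(96485)(+2.38) = -918,537 J = -918.5 kJ/mol.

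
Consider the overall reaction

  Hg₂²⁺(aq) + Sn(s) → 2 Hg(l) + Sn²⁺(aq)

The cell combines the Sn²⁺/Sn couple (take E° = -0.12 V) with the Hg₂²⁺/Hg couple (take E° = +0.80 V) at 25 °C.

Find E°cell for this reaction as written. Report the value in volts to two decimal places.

+0.92 V

The Hg₂²⁺/Hg couple has the higher reduction potential, so it is the cathode; Sn²⁺/Sn is oxidised at the anode.
E°cell = E°(cathode) − E°(anode) = (+0.80) − (-0.12) = +0.92 V.
Since E°cell > 0, the reaction is spontaneous under standard conditions.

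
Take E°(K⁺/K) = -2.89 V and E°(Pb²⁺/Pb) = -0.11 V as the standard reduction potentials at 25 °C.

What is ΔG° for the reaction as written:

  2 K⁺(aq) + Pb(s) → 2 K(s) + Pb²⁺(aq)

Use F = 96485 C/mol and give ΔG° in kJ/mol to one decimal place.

+536.5 kJ/mol

As written, K⁺/K is reduced (cathode) and Pb²⁺/Pb is oxidised (anode), so E°cell = (-2.89) − (-0.11) = -2.78 V.
Balancing electrons gives n = 2.
ΔG° = −nFE° = −(2)(96485)(-2.78) = 536,457 J = +536.5 kJ/mol.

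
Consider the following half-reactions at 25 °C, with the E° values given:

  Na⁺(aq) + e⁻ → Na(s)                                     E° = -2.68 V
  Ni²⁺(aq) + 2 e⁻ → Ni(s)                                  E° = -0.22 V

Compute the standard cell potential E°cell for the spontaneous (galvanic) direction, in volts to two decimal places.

The Ni²⁺/Ni couple has the higher reduction potential, so it is the cathode; Na⁺/Na is oxidised at the anode.
E°cell = E°(cathode) − E°(anode) = (-0.22) − (-2.68) = +2.46 V.
Since E°cell > 0, the reaction is spontaneous under standard conditions.

+2.46 V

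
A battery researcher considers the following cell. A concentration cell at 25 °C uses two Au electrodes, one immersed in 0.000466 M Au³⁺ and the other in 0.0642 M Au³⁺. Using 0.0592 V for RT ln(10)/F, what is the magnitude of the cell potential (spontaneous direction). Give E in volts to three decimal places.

For a concentration cell E°cell = 0. The 0.0642 M side is the cathode (reduction is favoured where [Au³⁺] is higher).
With n = 3, E = −(0.0592/3) log([Au³⁺]ₐₙ/[Au³⁺]꜀ₐₜ) = −(0.0592/3) log(0.000466/0.0642) = −(0.0592/3)(-2.139) = +0.042 V.

+0.042 V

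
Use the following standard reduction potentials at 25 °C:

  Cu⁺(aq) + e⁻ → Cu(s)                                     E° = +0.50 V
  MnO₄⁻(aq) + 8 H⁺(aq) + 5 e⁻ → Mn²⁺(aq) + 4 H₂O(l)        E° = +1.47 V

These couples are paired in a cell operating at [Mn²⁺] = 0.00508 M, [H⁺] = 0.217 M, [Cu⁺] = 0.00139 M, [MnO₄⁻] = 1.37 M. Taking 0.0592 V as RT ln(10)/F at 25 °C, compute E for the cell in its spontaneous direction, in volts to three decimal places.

MnO₄⁻/Mn²⁺ is the cathode (higher E°), Cu⁺/Cu the anode: E°cell = +1.47 − (+0.50) = +0.97 V, n = 5.
Overall: MnO₄⁻(aq) + 8 H⁺(aq) + 5 Cu(s) → Mn²⁺(aq) + 4 H₂O(l) + 5 Cu⁺(aq)
Q = [Mn²⁺]·[Cu⁺]^5 / ([MnO₄⁻]·[H⁺]^8); log Q = -11.407.
E = E° − (0.0592/n) log Q = +0.97 − (0.0592/5)(-11.407) = +1.105 V.

+1.105 V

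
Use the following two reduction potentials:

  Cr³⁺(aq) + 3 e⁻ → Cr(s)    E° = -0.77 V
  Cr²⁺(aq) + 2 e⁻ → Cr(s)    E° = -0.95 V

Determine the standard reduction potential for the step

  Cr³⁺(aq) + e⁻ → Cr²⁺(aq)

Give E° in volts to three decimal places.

Sequential free energies add, so n₃E°₃ = n₁E°₁ + n₂E°₂.
With n₃ = 3, and the known step contributing 2×(-0.95) V, the unknown satisfies 1·E° = 3×(-0.77) − 2×(-0.95) = -0.410.
E° = -0.410 / 1 = -0.410 V.

-0.410 V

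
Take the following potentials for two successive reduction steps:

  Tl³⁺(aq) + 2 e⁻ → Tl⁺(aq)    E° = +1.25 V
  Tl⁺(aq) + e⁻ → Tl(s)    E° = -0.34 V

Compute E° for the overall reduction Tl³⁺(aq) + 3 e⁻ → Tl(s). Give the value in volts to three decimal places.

+0.720 V

Standard free energies of sequential steps add: ΔG°₃ = ΔG°₁ + ΔG°₂, so n₃E°₃ = n₁E°₁ + n₂E°₂.
E°₃ = (2×+1.25 + 1×-0.34) / 3 = (+2.160) / 3 = +0.720 V.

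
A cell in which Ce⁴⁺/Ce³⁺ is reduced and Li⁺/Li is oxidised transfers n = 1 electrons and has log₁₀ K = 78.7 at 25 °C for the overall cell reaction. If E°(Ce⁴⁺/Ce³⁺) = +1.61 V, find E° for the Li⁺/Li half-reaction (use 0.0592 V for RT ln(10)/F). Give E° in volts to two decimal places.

E°cell = (0.0592/n)·log K = (0.0592/1)(78.7) = +4.659 V.
Since Ce⁴⁺/Ce³⁺ is the cathode and Li⁺/Li the anode, E°cell = E°(Ce⁴⁺/Ce³⁺) − E°(Li⁺/Li).
So E°(Li⁺/Li) = E°(Ce⁴⁺/Ce³⁺) − E°cell = (+1.61) − (+4.659) = -3.05 V.

-3.05 V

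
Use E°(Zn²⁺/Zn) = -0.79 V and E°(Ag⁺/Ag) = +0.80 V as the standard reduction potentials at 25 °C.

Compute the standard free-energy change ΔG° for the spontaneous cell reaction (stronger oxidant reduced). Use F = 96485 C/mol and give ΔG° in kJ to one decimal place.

Ag⁺/Ag (E° = +0.80 V) is the cathode; Zn²⁺/Zn (E° = -0.79 V) is the anode, so E°cell = +1.59 V.
Balancing electrons gives n = 2 (lcm of 1 and 2).
ΔG° = −nFE° = −(2)(96485)(+1.59) = -306,822 J = -306.8 kJ.

-306.8 kJ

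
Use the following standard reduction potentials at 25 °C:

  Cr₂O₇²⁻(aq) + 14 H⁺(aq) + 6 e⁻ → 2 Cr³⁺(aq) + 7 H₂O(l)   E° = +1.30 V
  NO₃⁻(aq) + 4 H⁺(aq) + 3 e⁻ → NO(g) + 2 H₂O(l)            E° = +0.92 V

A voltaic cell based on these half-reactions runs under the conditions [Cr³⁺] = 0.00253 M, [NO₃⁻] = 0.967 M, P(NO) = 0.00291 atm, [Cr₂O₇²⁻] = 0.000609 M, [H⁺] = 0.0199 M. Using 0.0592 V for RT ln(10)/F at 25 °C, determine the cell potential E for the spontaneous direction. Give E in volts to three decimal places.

+0.249 V

Cr₂O₇²⁻/Cr³⁺ is the cathode (higher E°), NO₃⁻/NO the anode: E°cell = +1.30 − (+0.92) = +0.38 V, n = 6.
Overall: Cr₂O₇²⁻(aq) + 6 H⁺(aq) + 2 NO(g) → 2 Cr³⁺(aq) + 3 H₂O(l) + 2 NO₃⁻(aq)
Q = [Cr³⁺]^2·[NO₃⁻]^2 / ([Cr₂O₇²⁻]·[H⁺]^6·P(NO)^2); log Q = 13.272.
E = E° − (0.0592/n) log Q = +0.38 − (0.0592/6)(13.272) = +0.249 V.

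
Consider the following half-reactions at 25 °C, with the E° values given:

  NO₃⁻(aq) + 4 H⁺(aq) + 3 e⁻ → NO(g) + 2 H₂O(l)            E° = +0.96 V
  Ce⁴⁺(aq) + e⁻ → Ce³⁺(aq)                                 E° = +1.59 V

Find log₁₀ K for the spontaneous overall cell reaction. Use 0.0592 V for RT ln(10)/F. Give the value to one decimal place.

31.9

Cathode: Ce⁴⁺/Ce³⁺; anode: NO₃⁻/NO. E°cell = +0.63 V, n = 3.
log K = nE°cell / 0.0592 = (3)(+0.63) / 0.0592 = 31.9.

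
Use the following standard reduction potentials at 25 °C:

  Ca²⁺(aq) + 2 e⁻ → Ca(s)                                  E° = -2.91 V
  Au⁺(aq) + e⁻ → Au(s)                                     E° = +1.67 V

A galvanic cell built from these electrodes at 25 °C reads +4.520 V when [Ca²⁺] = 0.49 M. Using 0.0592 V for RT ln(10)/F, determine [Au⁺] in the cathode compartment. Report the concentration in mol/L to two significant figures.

0.068 M

Au⁺/Au is the cathode, Ca²⁺/Ca the anode: E°cell = +4.58 V, n = 2.
Overall reaction: 2 Au⁺(aq) + Ca(s) → 2 Au(s) + Ca²⁺(aq); Q = [Ca²⁺]^1/[Au⁺]^2.
From E = E° − (0.0592/n) log Q: log Q = (E° − E)·n/0.0592 = (+4.58 − (+4.520))·2/0.0592 = 2.0270.
So 2·log[Au⁺] = 1·log(0.49) − log Q = -0.3098 − (2.0270) = -2.3368; log[Au⁺] = -2.3368 / 2 = -1.1684; [Au⁺] = 10^(-1.1684) ≈ 0.068 M.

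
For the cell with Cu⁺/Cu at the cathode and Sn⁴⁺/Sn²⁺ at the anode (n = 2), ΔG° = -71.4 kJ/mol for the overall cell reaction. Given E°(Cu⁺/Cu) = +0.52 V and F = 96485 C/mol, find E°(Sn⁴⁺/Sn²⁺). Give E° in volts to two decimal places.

+0.15 V

E°cell = −ΔG°/(nF) = −(-71.4×10³)/((2)(96485)) = +0.370 V.
Since Cu⁺/Cu is the cathode and Sn⁴⁺/Sn²⁺ the anode, E°cell = E°(Cu⁺/Cu) − E°(Sn⁴⁺/Sn²⁺).
So E°(Sn⁴⁺/Sn²⁺) = E°(Cu⁺/Cu) − E°cell = (+0.52) − (+0.370) = +0.15 V.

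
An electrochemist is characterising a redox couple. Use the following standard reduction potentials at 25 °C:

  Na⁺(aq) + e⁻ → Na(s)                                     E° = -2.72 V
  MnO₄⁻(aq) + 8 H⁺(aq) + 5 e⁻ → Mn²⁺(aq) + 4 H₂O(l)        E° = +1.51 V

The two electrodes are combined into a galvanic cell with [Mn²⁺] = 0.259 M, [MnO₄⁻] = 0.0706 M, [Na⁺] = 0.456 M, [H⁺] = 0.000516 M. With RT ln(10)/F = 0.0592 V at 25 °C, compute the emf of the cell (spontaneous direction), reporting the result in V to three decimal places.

+3.932 V

MnO₄⁻/Mn²⁺ is the cathode (higher E°), Na⁺/Na the anode: E°cell = +1.51 − (-2.72) = +4.23 V, n = 5.
Overall: MnO₄⁻(aq) + 8 H⁺(aq) + 5 Na(s) → Mn²⁺(aq) + 4 H₂O(l) + 5 Na⁺(aq)
Q = [Mn²⁺]·[Na⁺]^5 / ([MnO₄⁻]·[H⁺]^8); log Q = 25.158.
E = E° − (0.0592/n) log Q = +4.23 − (0.0592/5)(25.158) = +3.932 V.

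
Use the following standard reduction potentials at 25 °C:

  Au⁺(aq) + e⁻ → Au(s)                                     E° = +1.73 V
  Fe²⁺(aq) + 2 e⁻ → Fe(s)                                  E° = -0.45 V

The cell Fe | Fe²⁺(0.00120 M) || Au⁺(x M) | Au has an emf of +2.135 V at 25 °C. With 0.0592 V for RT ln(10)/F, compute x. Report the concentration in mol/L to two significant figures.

0.0060 M

Au⁺/Au is the cathode, Fe²⁺/Fe the anode: E°cell = +2.18 V, n = 2.
Overall reaction: 2 Au⁺(aq) + Fe(s) → 2 Au(s) + Fe²⁺(aq); Q = [Fe²⁺]^1/[Au⁺]^2.
From E = E° − (0.0592/n) log Q: log Q = (E° − E)·n/0.0592 = (+2.18 − (+2.135))·2/0.0592 = 1.5203.
So 2·log[Au⁺] = 1·log(0.0012) − log Q = -2.9208 − (1.5203) = -4.4411; log[Au⁺] = -4.4411 / 2 = -2.2205; [Au⁺] = 10^(-2.2205) ≈ 0.0060 M.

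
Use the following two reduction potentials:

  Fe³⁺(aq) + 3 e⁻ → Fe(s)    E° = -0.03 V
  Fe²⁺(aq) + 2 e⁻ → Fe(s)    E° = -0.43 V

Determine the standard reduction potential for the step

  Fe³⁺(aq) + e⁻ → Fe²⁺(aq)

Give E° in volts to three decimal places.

Sequential free energies add, so n₃E°₃ = n₁E°₁ + n₂E°₂.
With n₃ = 3, and the known step contributing 2×(-0.43) V, the unknown satisfies 1·E° = 3×(-0.03) − 2×(-0.43) = +0.770.
E° = +0.770 / 1 = +0.770 V.

+0.770 V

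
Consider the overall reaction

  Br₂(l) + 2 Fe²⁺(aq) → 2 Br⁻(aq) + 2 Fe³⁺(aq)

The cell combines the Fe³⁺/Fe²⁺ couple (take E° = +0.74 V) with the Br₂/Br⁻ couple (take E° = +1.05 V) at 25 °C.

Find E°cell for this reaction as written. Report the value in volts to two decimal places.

+0.31 V

The Br₂/Br⁻ couple has the higher reduction potential, so it is the cathode; Fe³⁺/Fe²⁺ is oxidised at the anode.
E°cell = E°(cathode) − E°(anode) = (+1.05) − (+0.74) = +0.31 V.
Since E°cell > 0, the reaction is spontaneous under standard conditions.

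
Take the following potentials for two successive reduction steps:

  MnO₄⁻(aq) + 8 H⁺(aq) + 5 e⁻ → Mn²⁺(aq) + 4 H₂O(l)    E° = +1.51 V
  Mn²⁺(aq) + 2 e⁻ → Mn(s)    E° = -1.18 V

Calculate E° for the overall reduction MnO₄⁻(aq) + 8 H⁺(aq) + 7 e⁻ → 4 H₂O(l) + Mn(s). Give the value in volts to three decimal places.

+0.741 V

Standard free energies of sequential steps add: ΔG°₃ = ΔG°₁ + ΔG°₂, so n₃E°₃ = n₁E°₁ + n₂E°₂.
E°₃ = (5×+1.51 + 2×-1.18) / 7 = (+5.190) / 7 = +0.741 V.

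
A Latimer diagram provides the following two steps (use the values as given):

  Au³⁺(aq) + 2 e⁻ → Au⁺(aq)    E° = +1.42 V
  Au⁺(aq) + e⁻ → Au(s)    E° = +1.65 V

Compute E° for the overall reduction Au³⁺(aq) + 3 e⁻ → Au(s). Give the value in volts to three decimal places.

+1.497 V

Adding the free-energy changes (−nFE°) of the two steps gives −n₃FE°₃ = −n₁FE°₁ − n₂FE°₂.
E°₃ = (2×+1.42 + 1×+1.65) / 3 = (+4.490) / 3 = +1.497 V.
E° values themselves are not directly additive — weighting by electron count is essential.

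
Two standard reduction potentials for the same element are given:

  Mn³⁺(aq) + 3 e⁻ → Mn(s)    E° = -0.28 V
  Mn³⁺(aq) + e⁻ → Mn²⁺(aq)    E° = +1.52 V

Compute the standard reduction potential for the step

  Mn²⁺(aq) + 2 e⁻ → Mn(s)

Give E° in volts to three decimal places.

Sequential free energies add, so n₃E°₃ = n₁E°₁ + n₂E°₂.
With n₃ = 3, and the known step contributing 1×(+1.52) V, the unknown satisfies 2·E° = 3×(-0.28) − 1×(+1.52) = -2.360.
E° = -2.360 / 2 = -1.180 V.

-1.180 V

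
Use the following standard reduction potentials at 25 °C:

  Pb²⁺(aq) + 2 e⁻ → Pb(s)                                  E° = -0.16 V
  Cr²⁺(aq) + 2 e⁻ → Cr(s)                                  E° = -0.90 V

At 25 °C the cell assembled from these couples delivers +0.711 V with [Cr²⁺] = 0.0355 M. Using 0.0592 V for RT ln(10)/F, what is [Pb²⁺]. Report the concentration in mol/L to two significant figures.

Pb²⁺/Pb is the cathode, Cr²⁺/Cr the anode: E°cell = +0.74 V, n = 2.
Overall reaction: Pb²⁺(aq) + Cr(s) → Pb(s) + Cr²⁺(aq); Q = [Cr²⁺]^1/[Pb²⁺]^1.
From E = E° − (0.0592/n) log Q: log Q = (E° − E)·n/0.0592 = (+0.74 − (+0.711))·2/0.0592 = 0.9797.
So 1·log[Pb²⁺] = 1·log(0.0355) − log Q = -1.4498 − (0.9797) = -2.4295; [Pb²⁺] = 10^(-2.4295) ≈ 0.0037 M.

0.0037 M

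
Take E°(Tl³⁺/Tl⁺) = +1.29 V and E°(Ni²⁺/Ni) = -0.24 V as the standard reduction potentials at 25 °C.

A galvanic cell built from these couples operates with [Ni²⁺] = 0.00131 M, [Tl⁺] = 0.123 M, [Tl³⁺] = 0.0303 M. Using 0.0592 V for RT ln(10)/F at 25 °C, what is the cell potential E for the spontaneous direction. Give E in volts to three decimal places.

+1.597 V

Tl³⁺/Tl⁺ is the cathode (higher E°), Ni²⁺/Ni the anode: E°cell = +1.29 − (-0.24) = +1.53 V, n = 2.
Overall: Tl³⁺(aq) + Ni(s) → Tl⁺(aq) + Ni²⁺(aq)
Q = [Tl⁺]·[Ni²⁺] / ([Tl³⁺]); log Q = -2.274.
E = E° − (0.0592/n) log Q = +1.53 − (0.0592/2)(-2.274) = +1.597 V.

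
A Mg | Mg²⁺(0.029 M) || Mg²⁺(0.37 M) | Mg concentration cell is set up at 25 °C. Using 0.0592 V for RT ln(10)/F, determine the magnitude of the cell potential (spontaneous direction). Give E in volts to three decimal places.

For a concentration cell E°cell = 0. The 0.37 M side is the cathode (reduction is favoured where [Mg²⁺] is higher).
With n = 2, E = −(0.0592/2) log([Mg²⁺]ₐₙ/[Mg²⁺]꜀ₐₜ) = −(0.0592/2) log(0.029/0.37) = −(0.0592/2)(-1.106) = +0.033 V.

+0.033 V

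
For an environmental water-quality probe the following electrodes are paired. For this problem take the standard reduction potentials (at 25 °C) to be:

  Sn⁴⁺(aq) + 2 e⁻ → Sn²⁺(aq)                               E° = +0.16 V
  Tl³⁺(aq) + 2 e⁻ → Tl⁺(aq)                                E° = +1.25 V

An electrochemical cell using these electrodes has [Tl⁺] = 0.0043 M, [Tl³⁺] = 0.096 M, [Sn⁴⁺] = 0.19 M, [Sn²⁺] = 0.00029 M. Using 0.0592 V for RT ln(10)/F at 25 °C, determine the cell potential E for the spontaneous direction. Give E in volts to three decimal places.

+1.047 V

Tl³⁺/Tl⁺ is the cathode (higher E°), Sn⁴⁺/Sn²⁺ the anode: E°cell = +1.25 − (+0.16) = +1.09 V, n = 2.
Overall: Tl³⁺(aq) + Sn²⁺(aq) → Tl⁺(aq) + Sn⁴⁺(aq)
Q = [Tl⁺]·[Sn⁴⁺] / ([Tl³⁺]·[Sn²⁺]); log Q = 1.468.
E = E° − (0.0592/n) log Q = +1.09 − (0.0592/2)(1.468) = +1.047 V.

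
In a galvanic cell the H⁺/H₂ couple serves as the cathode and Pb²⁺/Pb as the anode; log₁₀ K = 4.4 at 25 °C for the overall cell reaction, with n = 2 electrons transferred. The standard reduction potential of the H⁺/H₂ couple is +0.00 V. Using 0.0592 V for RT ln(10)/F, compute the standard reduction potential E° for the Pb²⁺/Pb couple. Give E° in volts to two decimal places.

E°cell = (0.0592/n)·log K = (0.0592/2)(4.4) = +0.130 V.
Since H⁺/H₂ is the cathode and Pb²⁺/Pb the anode, E°cell = E°(H⁺/H₂) − E°(Pb²⁺/Pb).
So E°(Pb²⁺/Pb) = E°(H⁺/H₂) − E°cell = (+0.00) − (+0.130) = -0.13 V.

-0.13 V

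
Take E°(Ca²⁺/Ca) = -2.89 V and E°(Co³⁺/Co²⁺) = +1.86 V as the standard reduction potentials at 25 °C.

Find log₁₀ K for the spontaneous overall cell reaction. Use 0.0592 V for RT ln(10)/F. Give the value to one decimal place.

Cathode: Co³⁺/Co²⁺; anode: Ca²⁺/Ca. E°cell = +4.75 V, n = 2.
log K = nE°cell / 0.0592 = (2)(+4.75) / 0.0592 = 160.5.

160.5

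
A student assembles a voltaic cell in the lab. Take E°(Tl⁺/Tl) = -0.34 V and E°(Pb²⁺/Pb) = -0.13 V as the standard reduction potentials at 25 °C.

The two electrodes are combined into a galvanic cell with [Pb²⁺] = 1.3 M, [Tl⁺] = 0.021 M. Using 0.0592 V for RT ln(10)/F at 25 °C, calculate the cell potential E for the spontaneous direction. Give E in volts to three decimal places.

+0.313 V

Pb²⁺/Pb is the cathode (higher E°), Tl⁺/Tl the anode: E°cell = -0.13 − (-0.34) = +0.21 V, n = 2.
Overall: Pb²⁺(aq) + 2 Tl(s) → Pb(s) + 2 Tl⁺(aq)
Q = [Tl⁺]^2 / ([Pb²⁺]); log Q = -3.470.
E = E° − (0.0592/n) log Q = +0.21 − (0.0592/2)(-3.470) = +0.313 V.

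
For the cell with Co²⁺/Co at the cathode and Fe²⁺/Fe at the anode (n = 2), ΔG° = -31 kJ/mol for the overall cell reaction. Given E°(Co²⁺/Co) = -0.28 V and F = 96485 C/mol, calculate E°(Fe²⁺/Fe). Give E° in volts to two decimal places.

-0.44 V

E°cell = −ΔG°/(nF) = −(-31×10³)/((2)(96485)) = +0.161 V.
Since Co²⁺/Co is the cathode and Fe²⁺/Fe the anode, E°cell = E°(Co²⁺/Co) − E°(Fe²⁺/Fe).
So E°(Fe²⁺/Fe) = E°(Co²⁺/Co) − E°cell = (-0.28) − (+0.161) = -0.44 V.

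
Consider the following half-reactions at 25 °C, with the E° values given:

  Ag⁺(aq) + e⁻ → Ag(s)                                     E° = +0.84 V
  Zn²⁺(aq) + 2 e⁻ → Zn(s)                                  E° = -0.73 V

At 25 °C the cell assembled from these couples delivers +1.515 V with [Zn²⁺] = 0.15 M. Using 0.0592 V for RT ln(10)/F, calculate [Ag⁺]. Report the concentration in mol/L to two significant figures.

Ag⁺/Ag is the cathode, Zn²⁺/Zn the anode: E°cell = +1.57 V, n = 2.
Overall reaction: 2 Ag⁺(aq) + Zn(s) → 2 Ag(s) + Zn²⁺(aq); Q = [Zn²⁺]^1/[Ag⁺]^2.
From E = E° − (0.0592/n) log Q: log Q = (E° − E)·n/0.0592 = (+1.57 − (+1.515))·2/0.0592 = 1.8581.
So 2·log[Ag⁺] = 1·log(0.15) − log Q = -0.8239 − (1.8581) = -2.6820; log[Ag⁺] = -2.6820 / 2 = -1.3410; [Ag⁺] = 10^(-1.3410) ≈ 0.046 M.

0.046 M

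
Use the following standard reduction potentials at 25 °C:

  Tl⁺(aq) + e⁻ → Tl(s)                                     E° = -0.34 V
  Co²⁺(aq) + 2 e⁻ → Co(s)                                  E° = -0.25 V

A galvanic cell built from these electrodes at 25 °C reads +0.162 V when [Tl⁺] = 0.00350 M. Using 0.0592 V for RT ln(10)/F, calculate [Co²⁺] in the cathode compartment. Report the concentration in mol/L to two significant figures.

0.0033 M

Co²⁺/Co is the cathode, Tl⁺/Tl the anode: E°cell = +0.09 V, n = 2.
Overall reaction: Co²⁺(aq) + 2 Tl(s) → Co(s) + 2 Tl⁺(aq); Q = [Tl⁺]^2/[Co²⁺]^1.
From E = E° − (0.0592/n) log Q: log Q = (E° − E)·n/0.0592 = (+0.09 − (+0.162))·2/0.0592 = -2.4324.
So 1·log[Co²⁺] = 2·log(0.0035) − log Q = -4.9119 − (-2.4324) = -2.4795; [Co²⁺] = 10^(-2.4795) ≈ 0.0033 M.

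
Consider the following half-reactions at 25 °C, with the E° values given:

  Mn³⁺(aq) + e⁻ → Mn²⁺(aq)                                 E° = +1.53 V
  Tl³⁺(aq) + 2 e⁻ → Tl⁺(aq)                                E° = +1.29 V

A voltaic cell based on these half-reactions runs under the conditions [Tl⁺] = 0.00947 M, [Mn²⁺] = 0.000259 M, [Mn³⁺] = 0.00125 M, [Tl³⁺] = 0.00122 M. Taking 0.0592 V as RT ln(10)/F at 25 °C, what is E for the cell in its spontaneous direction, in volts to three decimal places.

+0.307 V

Mn³⁺/Mn²⁺ is the cathode (higher E°), Tl³⁺/Tl⁺ the anode: E°cell = +1.53 − (+1.29) = +0.24 V, n = 2.
Overall: 2 Mn³⁺(aq) + Tl⁺(aq) → 2 Mn²⁺(aq) + Tl³⁺(aq)
Q = [Mn²⁺]^2·[Tl³⁺] / ([Mn³⁺]^2·[Tl⁺]); log Q = -2.257.
E = E° − (0.0592/n) log Q = +0.24 − (0.0592/2)(-2.257) = +0.307 V.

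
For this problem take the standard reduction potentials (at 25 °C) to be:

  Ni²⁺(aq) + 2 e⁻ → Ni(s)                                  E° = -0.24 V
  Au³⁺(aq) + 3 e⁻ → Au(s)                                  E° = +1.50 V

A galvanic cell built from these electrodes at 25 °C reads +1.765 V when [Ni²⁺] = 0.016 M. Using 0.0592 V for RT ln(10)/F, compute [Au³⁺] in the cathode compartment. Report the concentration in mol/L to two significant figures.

0.037 M

Au³⁺/Au is the cathode, Ni²⁺/Ni the anode: E°cell = +1.74 V, n = 6.
Overall reaction: 2 Au³⁺(aq) + 3 Ni(s) → 2 Au(s) + 3 Ni²⁺(aq); Q = [Ni²⁺]^3/[Au³⁺]^2.
From E = E° − (0.0592/n) log Q: log Q = (E° − E)·n/0.0592 = (+1.74 − (+1.765))·6/0.0592 = -2.5338.
So 2·log[Au³⁺] = 3·log(0.016) − log Q = -5.3876 − (-2.5338) = -2.8538; log[Au³⁺] = -2.8538 / 2 = -1.4269; [Au³⁺] = 10^(-1.4269) ≈ 0.037 M.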